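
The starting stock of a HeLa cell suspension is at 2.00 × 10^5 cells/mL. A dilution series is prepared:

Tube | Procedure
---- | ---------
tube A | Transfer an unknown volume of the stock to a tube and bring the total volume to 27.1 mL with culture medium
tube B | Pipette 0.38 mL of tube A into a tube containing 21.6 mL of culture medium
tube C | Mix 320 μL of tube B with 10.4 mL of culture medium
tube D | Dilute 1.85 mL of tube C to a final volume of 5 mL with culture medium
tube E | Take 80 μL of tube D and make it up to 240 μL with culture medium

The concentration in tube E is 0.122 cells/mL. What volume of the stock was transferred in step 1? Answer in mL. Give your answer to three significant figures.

0.260 mL

Step 1: v brought to 27.1 mL → factor = 27.1 mL/v
Step 2: 0.38 mL + 21.6 mL = 21.98 mL total → factor 21.98/0.38 = 57.842
Step 3: 320 μL + 10.4 mL = 10720 μL total → factor 10720/320 = 33.5
Step 4: 1.85 mL brought to 5 mL → factor 5/1.85 = 2.7027
Step 5: 80 μL brought to 240 μL → factor 240/80 = 3
Product of known-step factors = 15711
Overall factor = 2.00 × 10^5 cells/mL / (0.122 cells/mL) = 1.6393 × 10^6
Step-1 factor = 1.6393 × 10^6 / 15711 = 104.34
v = 27.1 mL / 104.34 = 0.260 mL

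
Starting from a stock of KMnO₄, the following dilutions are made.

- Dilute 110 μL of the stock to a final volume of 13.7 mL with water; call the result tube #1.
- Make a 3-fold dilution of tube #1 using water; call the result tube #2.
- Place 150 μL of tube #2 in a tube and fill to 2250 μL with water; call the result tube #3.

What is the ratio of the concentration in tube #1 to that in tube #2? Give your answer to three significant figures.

3.00

Step 1: 110 μL brought to 13.7 mL → factor 13700/110 = 124.55
Step 2: 3-fold → factor 3
Dilution factor to tube #1 = 124.55; to tube #2 = 373.64
[tube #1]/[tube #2] = (factor to tube #2)/(factor to tube #1) = 373.64/124.55 = 3.00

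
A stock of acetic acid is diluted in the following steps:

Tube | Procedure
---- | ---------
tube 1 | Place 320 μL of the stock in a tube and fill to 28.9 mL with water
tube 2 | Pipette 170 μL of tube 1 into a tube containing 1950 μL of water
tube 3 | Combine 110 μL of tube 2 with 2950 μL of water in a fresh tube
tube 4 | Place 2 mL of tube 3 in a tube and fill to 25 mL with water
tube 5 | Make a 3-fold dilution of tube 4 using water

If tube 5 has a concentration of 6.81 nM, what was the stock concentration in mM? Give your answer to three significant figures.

Step 1: 320 μL brought to 28.9 mL → factor 28900/320 = 90.312
Step 2: 170 μL + 1950 μL = 2120 μL total → factor 2120/170 = 12.471
Step 3: 110 μL + 2950 μL = 3060 μL total → factor 3060/110 = 27.818
Step 4: 2 mL brought to 25 mL → factor 25/2 = 12.5
Step 5: 3-fold → factor 3
Overall dilution factor = 90.312 × 12.471 × 27.818 × 12.5 × 3 = 1.1749 × 10^6
Stock = 6.81 nM × 1.1749 × 10^6 = 8.001 × 10^6 nM = 8.00 mM

8.00 mM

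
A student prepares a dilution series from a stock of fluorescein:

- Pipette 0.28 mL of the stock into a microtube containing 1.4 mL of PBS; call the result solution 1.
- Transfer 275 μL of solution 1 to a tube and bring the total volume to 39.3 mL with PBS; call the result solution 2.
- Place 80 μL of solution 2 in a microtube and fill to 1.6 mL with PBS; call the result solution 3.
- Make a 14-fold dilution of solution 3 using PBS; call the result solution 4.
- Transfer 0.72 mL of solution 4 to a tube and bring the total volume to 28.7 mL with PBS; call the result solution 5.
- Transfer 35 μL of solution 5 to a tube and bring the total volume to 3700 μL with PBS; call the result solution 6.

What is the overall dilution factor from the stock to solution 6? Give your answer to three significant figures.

1.01 × 10^9

Step 1: 0.28 mL + 1.4 mL = 1.68 mL total → factor 1.68/0.28 = 6
Step 2: 275 μL brought to 39.3 mL → factor 39300/275 = 142.91
Step 3: 80 μL brought to 1.6 mL → factor 1600/80 = 20
Step 4: 14-fold → factor 14
Step 5: 0.72 mL brought to 28.7 mL → factor 28.7/0.72 = 39.861
Step 6: 35 μL brought to 3700 μL → factor 3700/35 = 105.71
Overall dilution factor = 6 × 142.91 × 20 × 14 × 39.861 × 105.71 = 1.0117 × 10^9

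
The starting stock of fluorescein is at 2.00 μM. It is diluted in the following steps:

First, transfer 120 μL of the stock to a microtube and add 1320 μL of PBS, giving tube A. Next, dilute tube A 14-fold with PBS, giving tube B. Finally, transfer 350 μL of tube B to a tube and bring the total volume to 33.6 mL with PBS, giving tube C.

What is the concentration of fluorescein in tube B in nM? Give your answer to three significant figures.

Step 1: 120 μL + 1320 μL = 1440 μL total → factor 1440/120 = 12
Step 2: 14-fold → factor 14
Dilution factor through tube B = 12 × 14 = 168
[tube B] = 2.00 μM / 168 = 0.01190 μM = 11.9 nM

11.9 nM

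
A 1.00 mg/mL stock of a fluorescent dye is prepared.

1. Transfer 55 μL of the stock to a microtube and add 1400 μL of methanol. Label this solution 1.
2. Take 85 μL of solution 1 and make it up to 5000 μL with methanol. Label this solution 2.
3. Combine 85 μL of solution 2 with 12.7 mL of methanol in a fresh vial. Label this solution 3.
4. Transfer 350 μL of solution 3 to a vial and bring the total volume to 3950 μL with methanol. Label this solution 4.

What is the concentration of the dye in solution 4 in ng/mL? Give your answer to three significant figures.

Step 1: 55 μL + 1400 μL = 1455 μL total → factor 1455/55 = 26.455
Step 2: 85 μL brought to 5000 μL → factor 5000/85 = 58.824
Step 3: 85 μL + 12.7 mL = 12785 μL total → factor 12785/85 = 150.41
Step 4: 350 μL brought to 3950 μL → factor 3950/350 = 11.286
Overall dilution factor = 26.455 × 58.824 × 150.41 × 11.286 = 2.6416 × 10^6
Final = 1.00 mg/mL / 2.6416 × 10^6 = 3.786 × 10^-7 mg/mL = 0.379 ng/mL

0.379 ng/mL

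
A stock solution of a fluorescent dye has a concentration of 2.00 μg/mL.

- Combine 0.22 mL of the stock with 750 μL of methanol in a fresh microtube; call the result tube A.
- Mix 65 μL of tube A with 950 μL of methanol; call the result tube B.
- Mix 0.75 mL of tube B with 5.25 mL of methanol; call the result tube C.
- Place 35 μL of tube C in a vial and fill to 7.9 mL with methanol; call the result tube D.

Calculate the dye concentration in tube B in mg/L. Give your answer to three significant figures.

Step 1: 0.22 mL + 750 μL = 0.97 mL total → factor 0.97/0.22 = 4.4091
Step 2: 65 μL + 950 μL = 1015 μL total → factor 1015/65 = 15.615
Dilution factor through tube B = 4.4091 × 15.615 = 68.85
[tube B] = 2.00 μg/mL / 68.85 = 0.02905 μg/mL = 0.0290 mg/L

0.0290 mg/L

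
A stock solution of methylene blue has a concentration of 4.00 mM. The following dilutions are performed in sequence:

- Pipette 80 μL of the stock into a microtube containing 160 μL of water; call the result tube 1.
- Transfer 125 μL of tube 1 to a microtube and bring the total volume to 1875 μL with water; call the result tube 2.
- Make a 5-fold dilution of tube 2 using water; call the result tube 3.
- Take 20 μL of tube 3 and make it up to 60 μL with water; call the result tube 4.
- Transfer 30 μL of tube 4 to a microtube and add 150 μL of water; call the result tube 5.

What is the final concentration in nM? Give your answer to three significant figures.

Step 1: 80 μL + 160 μL = 240 μL total → factor 240/80 = 3
Step 2: 125 μL brought to 1875 μL → factor 1875/125 = 15
Step 3: 5-fold → factor 5
Step 4: 20 μL brought to 60 μL → factor 60/20 = 3
Step 5: 30 μL + 150 μL = 180 μL total → factor 180/30 = 6
Overall dilution factor = 3 × 15 × 5 × 3 × 6 = 4050
Final = 4.00 mM / 4050 = 0.0009877 mM = 988 nM

988 nM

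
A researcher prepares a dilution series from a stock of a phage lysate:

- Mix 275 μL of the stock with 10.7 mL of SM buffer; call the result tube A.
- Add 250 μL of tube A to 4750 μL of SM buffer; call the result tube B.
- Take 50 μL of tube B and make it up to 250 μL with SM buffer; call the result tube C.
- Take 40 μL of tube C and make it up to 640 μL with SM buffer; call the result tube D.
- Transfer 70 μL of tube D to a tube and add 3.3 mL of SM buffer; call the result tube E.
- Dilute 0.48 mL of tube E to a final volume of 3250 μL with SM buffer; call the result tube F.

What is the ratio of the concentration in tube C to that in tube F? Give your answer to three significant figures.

5.22 × 10^3

Step 1: 275 μL + 10.7 mL = 10975 μL total → factor 10975/275 = 39.909
Step 2: 250 μL + 4750 μL = 5000 μL total → factor 5000/250 = 20
Step 3: 50 μL brought to 250 μL → factor 250/50 = 5
Step 4: 40 μL brought to 640 μL → factor 640/40 = 16
Step 5: 70 μL + 3.3 mL = 3370 μL total → factor 3370/70 = 48.143
Step 6: 0.48 mL brought to 3250 μL → factor 3.25/0.48 = 6.7708
Dilution factor to tube C = 3990.9; to tube F = 2.0814 × 10^7
[tube C]/[tube F] = (factor to tube F)/(factor to tube C) = 2.0814 × 10^7/3990.9 = 5.22 × 10^3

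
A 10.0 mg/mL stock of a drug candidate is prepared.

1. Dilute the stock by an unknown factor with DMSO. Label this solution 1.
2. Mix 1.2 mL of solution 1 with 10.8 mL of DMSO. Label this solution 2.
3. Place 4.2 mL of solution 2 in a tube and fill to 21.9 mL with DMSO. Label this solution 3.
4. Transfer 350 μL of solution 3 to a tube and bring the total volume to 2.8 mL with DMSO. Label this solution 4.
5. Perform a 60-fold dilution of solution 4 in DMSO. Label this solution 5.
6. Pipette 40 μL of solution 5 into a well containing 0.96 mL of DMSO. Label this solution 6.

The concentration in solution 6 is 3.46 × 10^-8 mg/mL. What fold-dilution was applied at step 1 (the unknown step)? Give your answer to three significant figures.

462-fold

Step 1: unknown factor x
Step 2: 1.2 mL + 10.8 mL = 12 mL total → factor 12/1.2 = 10
Step 3: 4.2 mL brought to 21.9 mL → factor 21.9/4.2 = 5.2143
Step 4: 350 μL brought to 2.8 mL → factor 2800/350 = 8
Step 5: 60-fold → factor 60
Step 6: 40 μL + 0.96 mL = 1000 μL total → factor 1000/40 = 25
Product of known-step factors = 6.2571 × 10^5
Overall factor = 10.0 mg/mL / (3.46 × 10^-8 mg/mL) = 2.8902 × 10^8
x = 2.8902 × 10^8 / 6.2571 × 10^5 = 462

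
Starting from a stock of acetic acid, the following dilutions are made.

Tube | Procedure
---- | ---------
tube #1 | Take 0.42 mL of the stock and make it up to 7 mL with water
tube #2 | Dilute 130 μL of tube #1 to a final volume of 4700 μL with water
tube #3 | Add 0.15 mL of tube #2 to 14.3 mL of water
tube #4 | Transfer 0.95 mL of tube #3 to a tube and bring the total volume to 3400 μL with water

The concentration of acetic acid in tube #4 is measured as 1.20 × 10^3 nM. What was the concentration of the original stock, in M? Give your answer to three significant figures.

0.249 M

Step 1: 0.42 mL brought to 7 mL → factor 7/0.42 = 16.667
Step 2: 130 μL brought to 4700 μL → factor 4700/130 = 36.154
Step 3: 0.15 mL + 14.3 mL = 14.45 mL total → factor 14.45/0.15 = 96.333
Step 4: 0.95 mL brought to 3400 μL → factor 3.4/0.95 = 3.5789
Overall dilution factor = 16.667 × 36.154 × 96.333 × 3.5789 = 2.0775 × 10^5
Stock = 1.20 × 10^3 nM × 2.0775 × 10^5 = 2.493 × 10^8 nM = 0.249 M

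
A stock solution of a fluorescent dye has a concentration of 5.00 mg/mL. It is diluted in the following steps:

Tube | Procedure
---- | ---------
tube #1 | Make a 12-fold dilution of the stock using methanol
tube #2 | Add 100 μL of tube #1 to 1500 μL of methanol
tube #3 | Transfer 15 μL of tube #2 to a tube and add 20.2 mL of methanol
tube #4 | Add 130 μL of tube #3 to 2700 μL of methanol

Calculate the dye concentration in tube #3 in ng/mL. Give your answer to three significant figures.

Step 1: 12-fold → factor 12
Step 2: 100 μL + 1500 μL = 1600 μL total → factor 1600/100 = 16
Step 3: 15 μL + 20.2 mL = 20215 μL total → factor 20215/15 = 1347.7
Dilution factor through tube #3 = 12 × 16 × 1347.7 = 2.5875 × 10^5
[tube #3] = 5.00 mg/mL / 2.5875 × 10^5 = 1.932 × 10^-5 mg/mL = 19.3 ng/mL

19.3 ng/mL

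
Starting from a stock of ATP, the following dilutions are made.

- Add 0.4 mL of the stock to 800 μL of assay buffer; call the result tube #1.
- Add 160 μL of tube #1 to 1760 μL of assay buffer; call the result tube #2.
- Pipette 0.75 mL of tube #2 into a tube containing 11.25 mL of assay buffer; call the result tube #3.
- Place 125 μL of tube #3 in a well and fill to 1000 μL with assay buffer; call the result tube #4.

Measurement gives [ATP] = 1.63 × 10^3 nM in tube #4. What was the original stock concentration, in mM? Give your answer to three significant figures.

Step 1: 0.4 mL + 800 μL = 1.2 mL total → factor 1.2/0.4 = 3
Step 2: 160 μL + 1760 μL = 1920 μL total → factor 1920/160 = 12
Step 3: 0.75 mL + 11.25 mL = 12 mL total → factor 12/0.75 = 16
Step 4: 125 μL brought to 1000 μL → factor 1000/125 = 8
Overall dilution factor = 3 × 12 × 16 × 8 = 4608
Stock = 1.63 × 10^3 nM × 4608 = 7.511 × 10^6 nM = 7.51 mM

7.51 mM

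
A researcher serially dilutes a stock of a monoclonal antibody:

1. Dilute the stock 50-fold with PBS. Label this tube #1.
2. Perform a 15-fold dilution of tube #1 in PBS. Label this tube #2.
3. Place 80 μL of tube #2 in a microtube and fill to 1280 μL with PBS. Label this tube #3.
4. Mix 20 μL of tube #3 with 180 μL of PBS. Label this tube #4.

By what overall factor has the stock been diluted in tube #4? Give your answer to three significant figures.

1.20 × 10^5

Step 1: 50-fold → factor 50
Step 2: 15-fold → factor 15
Step 3: 80 μL brought to 1280 μL → factor 1280/80 = 16
Step 4: 20 μL + 180 μL = 200 μL total → factor 200/20 = 10
Overall dilution factor = 50 × 15 × 16 × 10 = 1.2 × 10^5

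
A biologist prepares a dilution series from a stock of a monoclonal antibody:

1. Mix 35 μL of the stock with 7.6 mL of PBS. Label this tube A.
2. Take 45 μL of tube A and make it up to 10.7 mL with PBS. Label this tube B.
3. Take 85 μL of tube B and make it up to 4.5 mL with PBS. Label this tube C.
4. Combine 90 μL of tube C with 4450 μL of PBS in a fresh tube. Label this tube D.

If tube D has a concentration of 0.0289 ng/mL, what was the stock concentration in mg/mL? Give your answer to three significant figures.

Step 1: 35 μL + 7.6 mL = 7635 μL total → factor 7635/35 = 218.14
Step 2: 45 μL brought to 10.7 mL → factor 10700/45 = 237.78
Step 3: 85 μL brought to 4.5 mL → factor 4500/85 = 52.941
Step 4: 90 μL + 4450 μL = 4540 μL total → factor 4540/90 = 50.444
Overall dilution factor = 218.14 × 237.78 × 52.941 × 50.444 = 1.3852 × 10^8
Stock = 0.0289 ng/mL × 1.3852 × 10^8 = 4.003 × 10^6 ng/mL = 4.00 mg/mL

4.00 mg/mL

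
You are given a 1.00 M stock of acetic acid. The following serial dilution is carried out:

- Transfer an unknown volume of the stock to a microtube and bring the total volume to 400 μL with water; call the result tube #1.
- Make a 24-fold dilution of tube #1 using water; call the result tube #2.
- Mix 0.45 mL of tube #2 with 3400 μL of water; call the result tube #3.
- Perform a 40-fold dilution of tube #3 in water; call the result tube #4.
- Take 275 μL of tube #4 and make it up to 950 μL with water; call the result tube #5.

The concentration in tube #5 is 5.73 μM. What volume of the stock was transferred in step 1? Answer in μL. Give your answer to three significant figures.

Step 1: v brought to 400 μL → factor = 400 μL/v
Step 2: 24-fold → factor 24
Step 3: 0.45 mL + 3400 μL = 3.85 mL total → factor 3.85/0.45 = 8.5556
Step 4: 40-fold → factor 40
Step 5: 275 μL brought to 950 μL → factor 950/275 = 3.4545
Product of known-step factors = 28373
Overall factor = 1.00 M / (5.73 μM) = 1.7452 × 10^5
Step-1 factor = 1.7452 × 10^5 / 28373 = 6.1508
v = 400 μL / 6.1508 = 65.0 μL

65.0 μL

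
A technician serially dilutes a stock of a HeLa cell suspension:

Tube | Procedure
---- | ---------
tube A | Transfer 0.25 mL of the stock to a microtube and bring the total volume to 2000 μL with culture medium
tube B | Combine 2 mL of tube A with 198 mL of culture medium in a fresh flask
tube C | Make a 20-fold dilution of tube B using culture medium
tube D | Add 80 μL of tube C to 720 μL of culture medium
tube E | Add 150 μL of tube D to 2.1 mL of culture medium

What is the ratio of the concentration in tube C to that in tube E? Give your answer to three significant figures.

Step 1: 0.25 mL brought to 2000 μL → factor 2/0.25 = 8
Step 2: 2 mL + 198 mL = 200 mL total → factor 200/2 = 100
Step 3: 20-fold → factor 20
Step 4: 80 μL + 720 μL = 800 μL total → factor 800/80 = 10
Step 5: 150 μL + 2.1 mL = 2250 μL total → factor 2250/150 = 15
Dilution factor to tube C = 16000; to tube E = 2.4 × 10^6
[tube C]/[tube E] = (factor to tube E)/(factor to tube C) = 2.4 × 10^6/16000 = 150

150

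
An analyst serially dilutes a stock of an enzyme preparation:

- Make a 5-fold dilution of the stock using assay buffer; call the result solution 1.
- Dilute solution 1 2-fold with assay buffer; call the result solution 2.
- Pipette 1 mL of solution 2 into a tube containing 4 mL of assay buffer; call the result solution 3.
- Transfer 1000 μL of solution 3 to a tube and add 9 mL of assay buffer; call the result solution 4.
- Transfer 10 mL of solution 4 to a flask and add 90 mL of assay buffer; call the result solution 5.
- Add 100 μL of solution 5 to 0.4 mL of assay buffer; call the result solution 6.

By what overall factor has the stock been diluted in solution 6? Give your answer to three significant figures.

Step 1: 5-fold → factor 5
Step 2: 2-fold → factor 2
Step 3: 1 mL + 4 mL = 5 mL total → factor 5/1 = 5
Step 4: 1000 μL + 9 mL = 10000 μL total → factor 10000/1000 = 10
Step 5: 10 mL + 90 mL = 100 mL total → factor 100/10 = 10
Step 6: 100 μL + 0.4 mL = 500 μL total → factor 500/100 = 5
Overall dilution factor = 5 × 2 × 5 × 10 × 10 × 5 = 25000

2.50 × 10^4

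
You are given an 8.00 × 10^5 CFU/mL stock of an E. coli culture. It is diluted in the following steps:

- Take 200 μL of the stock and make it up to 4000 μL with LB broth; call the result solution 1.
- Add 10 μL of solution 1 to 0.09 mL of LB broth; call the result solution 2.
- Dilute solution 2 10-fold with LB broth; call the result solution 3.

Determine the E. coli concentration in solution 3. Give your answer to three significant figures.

Step 1: 200 μL brought to 4000 μL → factor 4000/200 = 20
Step 2: 10 μL + 0.09 mL = 100 μL total → factor 100/10 = 10
Step 3: 10-fold → factor 10
Overall dilution factor = 20 × 10 × 10 = 2000
Final = 8.00 × 10^5 CFU/mL / 2000 = 400 CFU/mL

400 CFU/mL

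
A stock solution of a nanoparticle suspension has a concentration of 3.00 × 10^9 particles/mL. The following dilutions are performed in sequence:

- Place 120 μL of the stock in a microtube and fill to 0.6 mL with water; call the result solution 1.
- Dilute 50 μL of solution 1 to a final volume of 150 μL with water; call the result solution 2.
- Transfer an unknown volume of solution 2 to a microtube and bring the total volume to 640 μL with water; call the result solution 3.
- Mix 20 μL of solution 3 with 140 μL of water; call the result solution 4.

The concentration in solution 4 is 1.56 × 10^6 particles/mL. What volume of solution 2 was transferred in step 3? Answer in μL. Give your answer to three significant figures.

39.9 μL

Step 1: 120 μL brought to 0.6 mL → factor 600/120 = 5
Step 2: 50 μL brought to 150 μL → factor 150/50 = 3
Step 3: v brought to 640 μL → factor = 640 μL/v
Step 4: 20 μL + 140 μL = 160 μL total → factor 160/20 = 8
Product of known-step factors = 120
Overall factor = 3.00 × 10^9 particles/mL / (1.56 × 10^6 particles/mL) = 1923.1
Step-3 factor = 1923.1 / 120 = 16.026
v = 640 μL / 16.026 = 39.9 μL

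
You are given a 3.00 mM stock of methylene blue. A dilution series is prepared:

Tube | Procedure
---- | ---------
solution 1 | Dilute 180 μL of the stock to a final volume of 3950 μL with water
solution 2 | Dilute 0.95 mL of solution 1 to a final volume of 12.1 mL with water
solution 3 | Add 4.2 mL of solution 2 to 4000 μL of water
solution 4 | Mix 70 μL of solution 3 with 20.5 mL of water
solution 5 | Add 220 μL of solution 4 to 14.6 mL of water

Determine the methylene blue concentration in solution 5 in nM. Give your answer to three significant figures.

Step 1: 180 μL brought to 3950 μL → factor 3950/180 = 21.944
Step 2: 0.95 mL brought to 12.1 mL → factor 12.1/0.95 = 12.737
Step 3: 4.2 mL + 4000 μL = 8.2 mL total → factor 8.2/4.2 = 1.9524
Step 4: 70 μL + 20.5 mL = 20570 μL total → factor 20570/70 = 293.86
Step 5: 220 μL + 14.6 mL = 14820 μL total → factor 14820/220 = 67.364
Overall dilution factor = 21.944 × 12.737 × 1.9524 × 293.86 × 67.364 = 1.0802 × 10^7
Final = 3.00 mM / 1.0802 × 10^7 = 2.777 × 10^-7 mM = 0.278 nM

0.278 nM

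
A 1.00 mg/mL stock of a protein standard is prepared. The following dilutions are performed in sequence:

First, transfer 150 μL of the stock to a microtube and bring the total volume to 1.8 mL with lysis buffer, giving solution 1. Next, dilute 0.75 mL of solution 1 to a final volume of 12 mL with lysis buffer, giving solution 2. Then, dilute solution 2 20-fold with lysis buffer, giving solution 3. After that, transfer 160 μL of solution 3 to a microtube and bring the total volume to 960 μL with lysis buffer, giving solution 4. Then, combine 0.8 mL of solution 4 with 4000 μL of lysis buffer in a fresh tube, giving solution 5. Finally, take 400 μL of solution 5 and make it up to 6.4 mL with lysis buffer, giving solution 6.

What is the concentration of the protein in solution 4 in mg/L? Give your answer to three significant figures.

0.0434 mg/L

Step 1: 150 μL brought to 1.8 mL → factor 1800/150 = 12
Step 2: 0.75 mL brought to 12 mL → factor 12/0.75 = 16
Step 3: 20-fold → factor 20
Step 4: 160 μL brought to 960 μL → factor 960/160 = 6
Dilution factor through solution 4 = 12 × 16 × 20 × 6 = 23040
[solution 4] = 1.00 mg/mL / 23040 = 4.340 × 10^-5 mg/mL = 0.0434 mg/L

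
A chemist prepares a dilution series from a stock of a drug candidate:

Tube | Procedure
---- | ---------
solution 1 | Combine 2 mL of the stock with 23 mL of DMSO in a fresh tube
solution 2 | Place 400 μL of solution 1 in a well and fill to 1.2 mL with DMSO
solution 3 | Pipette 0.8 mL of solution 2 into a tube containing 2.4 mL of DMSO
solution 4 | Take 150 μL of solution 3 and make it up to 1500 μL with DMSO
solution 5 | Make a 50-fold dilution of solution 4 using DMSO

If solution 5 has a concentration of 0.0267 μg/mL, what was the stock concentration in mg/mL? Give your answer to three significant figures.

Step 1: 2 mL + 23 mL = 25 mL total → factor 25/2 = 12.5
Step 2: 400 μL brought to 1.2 mL → factor 1200/400 = 3
Step 3: 0.8 mL + 2.4 mL = 3.2 mL total → factor 3.2/0.8 = 4
Step 4: 150 μL brought to 1500 μL → factor 1500/150 = 10
Step 5: 50-fold → factor 50
Overall dilution factor = 12.5 × 3 × 4 × 10 × 50 = 75000
Stock = 0.0267 μg/mL × 75000 = 2002 μg/mL = 2.00 mg/mL

2.00 mg/mL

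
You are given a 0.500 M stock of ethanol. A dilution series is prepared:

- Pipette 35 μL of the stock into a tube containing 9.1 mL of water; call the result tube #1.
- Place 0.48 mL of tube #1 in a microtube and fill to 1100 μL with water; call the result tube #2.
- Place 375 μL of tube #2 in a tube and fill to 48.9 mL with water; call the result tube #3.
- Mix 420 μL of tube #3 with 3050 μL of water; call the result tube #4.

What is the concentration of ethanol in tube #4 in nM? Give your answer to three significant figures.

776 nM

Step 1: 35 μL + 9.1 mL = 9135 μL total → factor 9135/35 = 261
Step 2: 0.48 mL brought to 1100 μL → factor 1.1/0.48 = 2.2917
Step 3: 375 μL brought to 48.9 mL → factor 48900/375 = 130.4
Step 4: 420 μL + 3050 μL = 3470 μL total → factor 3470/420 = 8.2619
Dilution factor through tube #4 = 261 × 2.2917 × 130.4 × 8.2619 = 6.4439 × 10^5
[tube #4] = 0.500 M / 6.4439 × 10^5 = 7.759 × 10^-7 M = 776 nM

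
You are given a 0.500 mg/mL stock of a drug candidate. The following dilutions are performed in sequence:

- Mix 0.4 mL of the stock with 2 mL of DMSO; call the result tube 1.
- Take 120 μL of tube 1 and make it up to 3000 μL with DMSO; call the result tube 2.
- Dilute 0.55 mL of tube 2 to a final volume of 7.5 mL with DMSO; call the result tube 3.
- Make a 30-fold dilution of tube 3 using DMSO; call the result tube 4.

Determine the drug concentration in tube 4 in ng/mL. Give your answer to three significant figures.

8.15 ng/mL

Step 1: 0.4 mL + 2 mL = 2.4 mL total → factor 2.4/0.4 = 6
Step 2: 120 μL brought to 3000 μL → factor 3000/120 = 25
Step 3: 0.55 mL brought to 7.5 mL → factor 7.5/0.55 = 13.636
Step 4: 30-fold → factor 30
Overall dilution factor = 6 × 25 × 13.636 × 30 = 61364
Final = 0.500 mg/mL / 61364 = 8.148 × 10^-6 mg/mL = 8.15 ng/mL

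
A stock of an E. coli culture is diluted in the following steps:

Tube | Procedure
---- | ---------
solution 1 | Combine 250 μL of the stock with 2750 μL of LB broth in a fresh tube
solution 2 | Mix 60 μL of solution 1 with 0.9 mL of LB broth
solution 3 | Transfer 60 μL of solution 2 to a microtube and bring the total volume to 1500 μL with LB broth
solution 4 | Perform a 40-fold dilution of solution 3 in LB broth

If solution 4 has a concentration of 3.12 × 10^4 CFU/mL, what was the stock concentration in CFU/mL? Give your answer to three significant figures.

Step 1: 250 μL + 2750 μL = 3000 μL total → factor 3000/250 = 12
Step 2: 60 μL + 0.9 mL = 960 μL total → factor 960/60 = 16
Step 3: 60 μL brought to 1500 μL → factor 1500/60 = 25
Step 4: 40-fold → factor 40
Overall dilution factor = 12 × 16 × 25 × 40 = 1.92 × 10^5
Stock = 3.12 × 10^4 CFU/mL × 1.92 × 10^5 = 5.99 × 10^9 CFU/mL

5.99 × 10^9 CFU/mL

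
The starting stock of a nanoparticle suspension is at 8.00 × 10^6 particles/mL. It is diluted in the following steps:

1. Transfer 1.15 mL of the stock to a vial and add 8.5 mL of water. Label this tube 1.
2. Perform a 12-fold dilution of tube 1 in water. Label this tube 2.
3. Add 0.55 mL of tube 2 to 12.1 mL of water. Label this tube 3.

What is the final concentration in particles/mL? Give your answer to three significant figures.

3.45 × 10^3 particles/mL

Step 1: 1.15 mL + 8.5 mL = 9.65 mL total → factor 9.65/1.15 = 8.3913
Step 2: 12-fold → factor 12
Step 3: 0.55 mL + 12.1 mL = 12.65 mL total → factor 12.65/0.55 = 23
Overall dilution factor = 8.3913 × 12 × 23 = 2316
Final = 8.00 × 10^6 particles/mL / 2316 = 3.45 × 10^3 particles/mL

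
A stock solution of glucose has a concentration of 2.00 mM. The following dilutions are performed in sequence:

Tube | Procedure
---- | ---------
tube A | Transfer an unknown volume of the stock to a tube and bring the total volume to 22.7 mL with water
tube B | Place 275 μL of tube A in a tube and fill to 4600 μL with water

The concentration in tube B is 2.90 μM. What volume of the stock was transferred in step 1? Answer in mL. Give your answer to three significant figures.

0.551 mL

Step 1: v brought to 22.7 mL → factor = 22.7 mL/v
Step 2: 275 μL brought to 4600 μL → factor 4600/275 = 16.727
Product of known-step factors = 16.727
Overall factor = 2.00 mM / (2.90 μM) = 689.66
Step-1 factor = 689.66 / 16.727 = 41.229
v = 22.7 mL / 41.229 = 0.551 mL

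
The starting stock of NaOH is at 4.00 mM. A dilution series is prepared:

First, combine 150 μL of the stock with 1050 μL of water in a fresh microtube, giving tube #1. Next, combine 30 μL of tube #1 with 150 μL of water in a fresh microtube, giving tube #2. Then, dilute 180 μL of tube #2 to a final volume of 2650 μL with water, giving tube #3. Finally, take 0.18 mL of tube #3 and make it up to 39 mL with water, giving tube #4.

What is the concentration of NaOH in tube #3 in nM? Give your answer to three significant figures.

5.66 × 10^3 nM

Step 1: 150 μL + 1050 μL = 1200 μL total → factor 1200/150 = 8
Step 2: 30 μL + 150 μL = 180 μL total → factor 180/30 = 6
Step 3: 180 μL brought to 2650 μL → factor 2650/180 = 14.722
Dilution factor through tube #3 = 8 × 6 × 14.722 = 706.67
[tube #3] = 4.00 mM / 706.67 = 0.005660 mM = 5.66 × 10^3 nM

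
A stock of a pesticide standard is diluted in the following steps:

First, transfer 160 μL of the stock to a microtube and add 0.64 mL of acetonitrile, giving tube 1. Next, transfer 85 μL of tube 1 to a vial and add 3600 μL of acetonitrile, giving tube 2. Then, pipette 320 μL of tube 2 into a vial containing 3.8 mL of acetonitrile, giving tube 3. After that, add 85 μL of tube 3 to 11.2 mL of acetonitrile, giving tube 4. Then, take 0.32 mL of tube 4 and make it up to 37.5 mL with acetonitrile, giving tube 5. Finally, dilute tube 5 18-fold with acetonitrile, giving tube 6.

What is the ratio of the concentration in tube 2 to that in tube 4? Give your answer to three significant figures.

1.71 × 10^3

Step 1: 160 μL + 0.64 mL = 800 μL total → factor 800/160 = 5
Step 2: 85 μL + 3600 μL = 3685 μL total → factor 3685/85 = 43.353
Step 3: 320 μL + 3.8 mL = 4120 μL total → factor 4120/320 = 12.875
Step 4: 85 μL + 11.2 mL = 11285 μL total → factor 11285/85 = 132.76
Dilution factor to tube 2 = 216.76; to tube 4 = 3.7053 × 10^5
[tube 2]/[tube 4] = (factor to tube 4)/(factor to tube 2) = 3.7053 × 10^5/216.76 = 1.71 × 10^3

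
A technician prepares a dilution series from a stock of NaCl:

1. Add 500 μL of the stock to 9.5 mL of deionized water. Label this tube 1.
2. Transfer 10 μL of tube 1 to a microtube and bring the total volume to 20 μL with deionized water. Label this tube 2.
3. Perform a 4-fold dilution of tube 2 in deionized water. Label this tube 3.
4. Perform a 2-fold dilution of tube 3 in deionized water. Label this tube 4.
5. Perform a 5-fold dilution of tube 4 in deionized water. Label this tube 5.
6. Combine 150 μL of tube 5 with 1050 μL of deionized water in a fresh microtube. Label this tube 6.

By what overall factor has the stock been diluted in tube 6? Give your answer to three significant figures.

Step 1: 500 μL + 9.5 mL = 10000 μL total → factor 10000/500 = 20
Step 2: 10 μL brought to 20 μL → factor 20/10 = 2
Step 3: 4-fold → factor 4
Step 4: 2-fold → factor 2
Step 5: 5-fold → factor 5
Step 6: 150 μL + 1050 μL = 1200 μL total → factor 1200/150 = 8
Overall dilution factor = 20 × 2 × 4 × 2 × 5 × 8 = 12800

1.28 × 10^4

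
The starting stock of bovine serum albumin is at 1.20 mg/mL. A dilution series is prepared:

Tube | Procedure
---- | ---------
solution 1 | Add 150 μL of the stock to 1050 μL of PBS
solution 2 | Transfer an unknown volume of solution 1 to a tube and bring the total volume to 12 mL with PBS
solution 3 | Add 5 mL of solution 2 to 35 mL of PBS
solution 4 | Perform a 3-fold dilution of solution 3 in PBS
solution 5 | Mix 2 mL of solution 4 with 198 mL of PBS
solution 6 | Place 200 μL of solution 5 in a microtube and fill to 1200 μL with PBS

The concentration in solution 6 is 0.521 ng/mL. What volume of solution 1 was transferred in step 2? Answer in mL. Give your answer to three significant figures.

0.600 mL

Step 1: 150 μL + 1050 μL = 1200 μL total → factor 1200/150 = 8
Step 2: v brought to 12 mL → factor = 12 mL/v
Step 3: 5 mL + 35 mL = 40 mL total → factor 40/5 = 8
Step 4: 3-fold → factor 3
Step 5: 2 mL + 198 mL = 200 mL total → factor 200/2 = 100
Step 6: 200 μL brought to 1200 μL → factor 1200/200 = 6
Product of known-step factors = 1.152 × 10^5
Overall factor = 1.20 mg/mL / (0.521 ng/mL) = 2.3033 × 10^6
Step-2 factor = 2.3033 × 10^6 / 1.152 × 10^5 = 19.994
v = 12 mL / 19.994 = 0.600 mL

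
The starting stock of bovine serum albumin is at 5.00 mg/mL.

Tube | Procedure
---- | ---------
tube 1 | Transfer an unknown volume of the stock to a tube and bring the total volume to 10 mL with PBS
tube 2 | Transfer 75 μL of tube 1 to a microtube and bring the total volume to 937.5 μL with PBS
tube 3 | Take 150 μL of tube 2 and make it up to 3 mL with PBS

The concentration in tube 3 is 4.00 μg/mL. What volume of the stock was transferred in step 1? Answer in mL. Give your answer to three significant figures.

Step 1: v brought to 10 mL → factor = 10 mL/v
Step 2: 75 μL brought to 937.5 μL → factor 937.5/75 = 12.5
Step 3: 150 μL brought to 3 mL → factor 3000/150 = 20
Product of known-step factors = 250
Overall factor = 5.00 mg/mL / (4.00 μg/mL) = 1250
Step-1 factor = 1250 / 250 = 5
v = 10 mL / 5 = 2.00 mL

2.00 mL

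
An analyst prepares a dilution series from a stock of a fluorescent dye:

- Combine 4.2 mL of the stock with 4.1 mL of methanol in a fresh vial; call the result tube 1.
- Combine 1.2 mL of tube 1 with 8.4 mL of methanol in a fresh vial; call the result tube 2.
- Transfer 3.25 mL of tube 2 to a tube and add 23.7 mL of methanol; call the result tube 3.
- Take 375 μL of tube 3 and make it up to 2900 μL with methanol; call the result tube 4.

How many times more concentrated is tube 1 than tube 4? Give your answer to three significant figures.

Step 1: 4.2 mL + 4.1 mL = 8.3 mL total → factor 8.3/4.2 = 1.9762
Step 2: 1.2 mL + 8.4 mL = 9.6 mL total → factor 9.6/1.2 = 8
Step 3: 3.25 mL + 23.7 mL = 26.95 mL total → factor 26.95/3.25 = 8.2923
Step 4: 375 μL brought to 2900 μL → factor 2900/375 = 7.7333
Dilution factor to tube 1 = 1.9762; to tube 4 = 1013.8
[tube 1]/[tube 4] = (factor to tube 4)/(factor to tube 1) = 1013.8/1.9762 = 513

513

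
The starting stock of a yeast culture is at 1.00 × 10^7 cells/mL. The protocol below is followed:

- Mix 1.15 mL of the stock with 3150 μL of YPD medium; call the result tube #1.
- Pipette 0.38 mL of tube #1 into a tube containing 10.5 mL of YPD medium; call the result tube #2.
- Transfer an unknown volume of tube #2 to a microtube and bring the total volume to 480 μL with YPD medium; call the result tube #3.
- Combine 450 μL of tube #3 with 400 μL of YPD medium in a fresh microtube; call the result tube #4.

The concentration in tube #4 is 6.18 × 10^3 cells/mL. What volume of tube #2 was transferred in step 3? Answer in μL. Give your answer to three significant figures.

Step 1: 1.15 mL + 3150 μL = 4.3 mL total → factor 4.3/1.15 = 3.7391
Step 2: 0.38 mL + 10.5 mL = 10.88 mL total → factor 10.88/0.38 = 28.632
Step 3: v brought to 480 μL → factor = 480 μL/v
Step 4: 450 μL + 400 μL = 850 μL total → factor 850/450 = 1.8889
Product of known-step factors = 202.22
Overall factor = 1.00 × 10^7 cells/mL / (6.18 × 10^3 cells/mL) = 1618.1
Step-3 factor = 1618.1 / 202.22 = 8.0018
v = 480 μL / 8.0018 = 60.0 μL

60.0 μL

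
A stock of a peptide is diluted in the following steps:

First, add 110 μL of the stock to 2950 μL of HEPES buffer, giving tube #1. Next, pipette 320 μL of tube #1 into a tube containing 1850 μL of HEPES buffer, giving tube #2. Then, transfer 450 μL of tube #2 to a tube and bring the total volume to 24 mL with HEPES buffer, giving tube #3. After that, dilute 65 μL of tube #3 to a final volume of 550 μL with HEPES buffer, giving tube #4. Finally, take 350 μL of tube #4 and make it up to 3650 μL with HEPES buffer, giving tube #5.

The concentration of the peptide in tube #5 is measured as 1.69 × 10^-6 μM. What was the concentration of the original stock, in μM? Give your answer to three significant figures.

1.50 μM

Step 1: 110 μL + 2950 μL = 3060 μL total → factor 3060/110 = 27.818
Step 2: 320 μL + 1850 μL = 2170 μL total → factor 2170/320 = 6.7812
Step 3: 450 μL brought to 24 mL → factor 24000/450 = 53.333
Step 4: 65 μL brought to 550 μL → factor 550/65 = 8.4615
Step 5: 350 μL brought to 3650 μL → factor 3650/350 = 10.429
Overall dilution factor = 27.818 × 6.7812 × 53.333 × 8.4615 × 10.429 = 8.8779 × 10^5
Stock = 1.69 × 10^-6 μM × 8.8779 × 10^5 = 1.50 μM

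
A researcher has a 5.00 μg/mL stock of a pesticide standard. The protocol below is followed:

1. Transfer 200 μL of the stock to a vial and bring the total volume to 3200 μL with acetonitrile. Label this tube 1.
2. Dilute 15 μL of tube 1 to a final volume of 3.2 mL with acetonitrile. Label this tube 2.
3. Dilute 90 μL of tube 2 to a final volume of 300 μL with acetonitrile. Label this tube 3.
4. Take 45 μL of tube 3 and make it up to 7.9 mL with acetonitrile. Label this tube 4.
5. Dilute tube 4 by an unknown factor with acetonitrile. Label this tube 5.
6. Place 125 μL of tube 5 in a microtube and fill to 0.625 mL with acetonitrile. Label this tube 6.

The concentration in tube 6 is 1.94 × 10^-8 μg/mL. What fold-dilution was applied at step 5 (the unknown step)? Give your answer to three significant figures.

Step 1: 200 μL brought to 3200 μL → factor 3200/200 = 16
Step 2: 15 μL brought to 3.2 mL → factor 3200/15 = 213.33
Step 3: 90 μL brought to 300 μL → factor 300/90 = 3.3333
Step 4: 45 μL brought to 7.9 mL → factor 7900/45 = 175.56
Step 5: unknown factor x
Step 6: 125 μL brought to 0.625 mL → factor 625/125 = 5
Product of known-step factors = 9.9872 × 10^6
Overall factor = 5.00 μg/mL / (1.94 × 10^-8 μg/mL) = 2.5773 × 10^8
x = 2.5773 × 10^8 / 9.9872 × 10^6 = 25.8

25.8-fold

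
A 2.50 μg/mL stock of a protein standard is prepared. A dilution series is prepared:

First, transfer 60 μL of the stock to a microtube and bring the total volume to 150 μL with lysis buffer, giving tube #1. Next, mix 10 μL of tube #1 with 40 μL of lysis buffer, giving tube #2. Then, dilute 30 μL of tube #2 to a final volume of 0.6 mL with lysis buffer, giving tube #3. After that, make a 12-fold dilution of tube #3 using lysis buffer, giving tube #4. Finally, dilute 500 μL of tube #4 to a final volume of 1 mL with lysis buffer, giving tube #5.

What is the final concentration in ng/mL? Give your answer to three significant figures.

Step 1: 60 μL brought to 150 μL → factor 150/60 = 2.5
Step 2: 10 μL + 40 μL = 50 μL total → factor 50/10 = 5
Step 3: 30 μL brought to 0.6 mL → factor 600/30 = 20
Step 4: 12-fold → factor 12
Step 5: 500 μL brought to 1 mL → factor 1000/500 = 2
Overall dilution factor = 2.5 × 5 × 20 × 12 × 2 = 6000
Final = 2.50 μg/mL / 6000 = 0.0004167 μg/mL = 0.417 ng/mL

0.417 ng/mL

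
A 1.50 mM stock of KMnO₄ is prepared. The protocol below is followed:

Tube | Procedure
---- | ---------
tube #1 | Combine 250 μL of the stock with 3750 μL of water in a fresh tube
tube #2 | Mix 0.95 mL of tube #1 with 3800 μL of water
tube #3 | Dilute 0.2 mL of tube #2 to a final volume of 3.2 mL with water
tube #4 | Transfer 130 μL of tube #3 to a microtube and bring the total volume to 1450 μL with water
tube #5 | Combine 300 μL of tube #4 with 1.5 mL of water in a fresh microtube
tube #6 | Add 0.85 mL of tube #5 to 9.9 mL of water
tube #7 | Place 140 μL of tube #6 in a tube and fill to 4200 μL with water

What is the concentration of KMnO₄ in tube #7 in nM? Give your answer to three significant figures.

0.0462 nM

Step 1: 250 μL + 3750 μL = 4000 μL total → factor 4000/250 = 16
Step 2: 0.95 mL + 3800 μL = 4.75 mL total → factor 4.75/0.95 = 5
Step 3: 0.2 mL brought to 3.2 mL → factor 3.2/0.2 = 16
Step 4: 130 μL brought to 1450 μL → factor 1450/130 = 11.154
Step 5: 300 μL + 1.5 mL = 1800 μL total → factor 1800/300 = 6
Step 6: 0.85 mL + 9.9 mL = 10.75 mL total → factor 10.75/0.85 = 12.647
Step 7: 140 μL brought to 4200 μL → factor 4200/140 = 30
Overall dilution factor = 16 × 5 × 16 × 11.154 × 6 × 12.647 × 30 = 3.2501 × 10^7
Final = 1.50 mM / 3.2501 × 10^7 = 4.615 × 10^-8 mM = 0.0462 nM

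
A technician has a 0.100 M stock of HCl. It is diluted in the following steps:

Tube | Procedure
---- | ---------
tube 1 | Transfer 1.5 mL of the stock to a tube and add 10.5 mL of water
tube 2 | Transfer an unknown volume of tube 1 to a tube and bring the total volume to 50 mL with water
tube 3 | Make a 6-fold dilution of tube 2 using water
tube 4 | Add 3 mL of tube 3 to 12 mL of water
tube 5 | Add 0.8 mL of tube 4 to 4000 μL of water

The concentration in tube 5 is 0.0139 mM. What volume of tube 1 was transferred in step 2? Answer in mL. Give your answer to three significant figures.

10.0 mL

Step 1: 1.5 mL + 10.5 mL = 12 mL total → factor 12/1.5 = 8
Step 2: v brought to 50 mL → factor = 50 mL/v
Step 3: 6-fold → factor 6
Step 4: 3 mL + 12 mL = 15 mL total → factor 15/3 = 5
Step 5: 0.8 mL + 4000 μL = 4.8 mL total → factor 4.8/0.8 = 6
Product of known-step factors = 1440
Overall factor = 0.100 M / (0.0139 mM) = 7194.2
Step-2 factor = 7194.2 / 1440 = 4.996
v = 50 mL / 4.996 = 10.0 mL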